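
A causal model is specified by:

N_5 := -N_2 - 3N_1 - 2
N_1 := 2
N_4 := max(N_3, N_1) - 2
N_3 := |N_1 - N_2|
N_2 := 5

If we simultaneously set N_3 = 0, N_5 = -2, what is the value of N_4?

The joint intervention fixes N_3 = 0, N_5 = -2, removing each variable's own equation.
N_4 = max(N_3, N_1) - 2  [with N_3=0, N_1=2]  = 0

0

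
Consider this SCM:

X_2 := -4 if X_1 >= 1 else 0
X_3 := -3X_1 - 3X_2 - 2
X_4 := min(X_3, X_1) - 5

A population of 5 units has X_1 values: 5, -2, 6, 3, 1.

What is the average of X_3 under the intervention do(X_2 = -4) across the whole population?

2.2

The intervention sets X_2=-4 in all 5 units regardless of X_1. Recomputing X_3 per unit gives -5, 16, -8, 1, 7; average 2.2.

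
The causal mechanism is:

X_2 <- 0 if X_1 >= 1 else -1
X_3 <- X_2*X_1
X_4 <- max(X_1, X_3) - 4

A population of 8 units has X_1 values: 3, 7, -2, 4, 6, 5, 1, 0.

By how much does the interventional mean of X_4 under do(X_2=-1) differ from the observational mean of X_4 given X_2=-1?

2.5

The intervention sets X_2=-1 in all 8 units regardless of X_1. Recomputing X_4 per unit gives -1, 3, -2, 0, 2, 1, -3, -4; average -0.5.
Observing X_2=-1 restricts to units where X_2's equation naturally yields -1: X_1 ∈ {-2, 0}. In that subpopulation X_4 = -2, -4, mean -3.
Difference = -0.5 − (-3) = 2.5.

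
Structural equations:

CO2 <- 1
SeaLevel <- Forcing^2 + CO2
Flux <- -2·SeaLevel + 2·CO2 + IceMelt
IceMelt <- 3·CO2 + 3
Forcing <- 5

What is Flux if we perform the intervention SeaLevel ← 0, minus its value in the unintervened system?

52

Intervening sets SeaLevel = 0 and removes its equation (SeaLevel <- Forcing^2 + CO2).
IceMelt = 3·CO2 + 3  [with CO2=1]  = 6
Flux = -2·SeaLevel + 2·CO2 + IceMelt  [with SeaLevel=0, CO2=1, IceMelt=6]  = 8
Without intervention: IceMelt = 3·CO2 + 3  [with CO2=1]  = 6; SeaLevel = Forcing^2 + CO2  [with Forcing=5, CO2=1]  = 26; Flux = -2·SeaLevel + 2·CO2 + IceMelt  [with SeaLevel=26, CO2=1, IceMelt=6]  = -44.
Change = 8 − (-44) = 52.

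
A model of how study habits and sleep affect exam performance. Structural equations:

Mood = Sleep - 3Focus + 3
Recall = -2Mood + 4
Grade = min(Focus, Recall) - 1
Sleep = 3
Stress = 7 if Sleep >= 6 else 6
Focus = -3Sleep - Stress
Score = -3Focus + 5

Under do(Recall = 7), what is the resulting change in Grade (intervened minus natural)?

Intervening sets Recall = 7 and removes its equation (Recall = -2Mood + 4).
Stress = 7 if Sleep >= 6 else 6  [with Sleep=3]  = 6
Focus = -3Sleep - Stress  [with Sleep=3, Stress=6]  = -15
Grade = min(Focus, Recall) - 1  [with Focus=-15, Recall=7]  = -16
Without intervention: Stress = 7 if Sleep >= 6 else 6  [with Sleep=3]  = 6; Focus = -3Sleep - Stress  [with Sleep=3, Stress=6]  = -15; Mood = Sleep - 3Focus + 3  [with Sleep=3, Focus=-15]  = 51; Recall = -2Mood + 4  [with Mood=51]  = -98; Grade = min(Focus, Recall) - 1  [with Focus=-15, Recall=-98]  = -99.
Change = -16 − (-99) = 83.

83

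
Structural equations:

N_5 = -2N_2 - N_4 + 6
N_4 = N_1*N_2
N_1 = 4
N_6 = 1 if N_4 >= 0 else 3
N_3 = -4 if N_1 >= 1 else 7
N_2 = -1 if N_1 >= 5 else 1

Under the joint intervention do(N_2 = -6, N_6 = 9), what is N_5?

42

Setting N_2 = -6, N_6 = 9 by intervention discards those variables' equations.
N_4 = N_1*N_2  [with N_1=4, N_2=-6]  = -24
N_5 = -2N_2 - N_4 + 6  [with N_2=-6, N_4=-24]  = 42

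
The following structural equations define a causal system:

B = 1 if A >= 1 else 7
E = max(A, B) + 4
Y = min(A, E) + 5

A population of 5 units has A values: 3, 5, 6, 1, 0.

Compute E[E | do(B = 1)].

7.2

Under do(B=1), B's equation is replaced by B=1 for every unit. Per-unit E: 7, 9, 10, 5, 5. Mean = 7.2.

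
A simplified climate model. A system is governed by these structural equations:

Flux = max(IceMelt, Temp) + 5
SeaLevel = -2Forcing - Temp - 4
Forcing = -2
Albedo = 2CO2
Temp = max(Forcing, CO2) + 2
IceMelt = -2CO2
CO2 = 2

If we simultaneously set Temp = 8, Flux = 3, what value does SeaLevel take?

-8

Under do(Temp = 8, Flux = 3), each intervened variable's structural equation is replaced by its fixed value.
SeaLevel = -2Forcing - Temp - 4  [with Forcing=-2, Temp=8]  = -8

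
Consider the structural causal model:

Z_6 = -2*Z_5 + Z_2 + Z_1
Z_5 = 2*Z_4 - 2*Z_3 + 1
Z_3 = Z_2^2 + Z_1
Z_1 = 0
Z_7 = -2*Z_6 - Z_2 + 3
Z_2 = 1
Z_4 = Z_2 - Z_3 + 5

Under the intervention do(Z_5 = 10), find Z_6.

The intervention breaks the incoming arrows to Z_5: Z_5 = 2*Z_4 - 2*Z_3 + 1 no longer applies, and Z_5 = 10.
Z_6 = -2*Z_5 + Z_2 + Z_1  [with Z_5=10, Z_2=1, Z_1=0]  = -19

-19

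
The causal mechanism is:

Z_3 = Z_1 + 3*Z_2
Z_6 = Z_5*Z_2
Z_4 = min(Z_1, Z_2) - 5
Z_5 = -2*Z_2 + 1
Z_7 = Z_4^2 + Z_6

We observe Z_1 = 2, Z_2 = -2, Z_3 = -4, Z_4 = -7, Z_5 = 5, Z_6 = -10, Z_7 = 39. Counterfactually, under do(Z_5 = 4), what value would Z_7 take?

Under do(Z_5=4), the mechanism Z_5 = -2*Z_2 + 1 is discarded; Z_5 is fixed at 4.
Z_4 = min(Z_1, Z_2) - 5  [with Z_1=2, Z_2=-2]  = -7
Z_6 = Z_5*Z_2  [with Z_5=4, Z_2=-2]  = -8
Z_7 = Z_4^2 + Z_6  [with Z_4=-7, Z_6=-8]  = 41

41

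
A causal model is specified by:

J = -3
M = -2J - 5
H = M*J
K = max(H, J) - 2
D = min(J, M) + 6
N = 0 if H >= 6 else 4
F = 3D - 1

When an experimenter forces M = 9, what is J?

-3

Under do(M=9), the mechanism M = -2J - 5 is discarded; M is fixed at 9.
J is not downstream of the intervention, so its value is determined by the original equations.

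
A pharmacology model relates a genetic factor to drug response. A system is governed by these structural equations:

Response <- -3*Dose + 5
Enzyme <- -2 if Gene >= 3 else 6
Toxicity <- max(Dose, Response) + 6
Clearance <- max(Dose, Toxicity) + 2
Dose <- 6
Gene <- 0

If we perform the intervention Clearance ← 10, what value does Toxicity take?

do(Clearance=10) replaces the equation Clearance <- max(Dose, Toxicity) + 2 with the constant Clearance = 10.
Since Toxicity is not a descendant of the intervened variable, it is unaffected.
Response = -3*Dose + 5  [with Dose=6]  = -13
Toxicity = max(Dose, Response) + 6  [with Dose=6, Response=-13]  = 12

12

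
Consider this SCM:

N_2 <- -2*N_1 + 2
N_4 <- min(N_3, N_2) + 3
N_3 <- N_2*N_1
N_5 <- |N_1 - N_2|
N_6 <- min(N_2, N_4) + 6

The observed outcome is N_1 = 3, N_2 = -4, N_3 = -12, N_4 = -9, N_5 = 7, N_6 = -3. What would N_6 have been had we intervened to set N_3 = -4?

The intervention breaks the incoming arrows to N_3: N_3 <- N_2*N_1 no longer applies, and N_3 = -4.
N_2 = -2*N_1 + 2  [with N_1=3]  = -4
N_4 = min(N_3, N_2) + 3  [with N_3=-4, N_2=-4]  = -1
N_6 = min(N_2, N_4) + 6  [with N_2=-4, N_4=-1]  = 2

2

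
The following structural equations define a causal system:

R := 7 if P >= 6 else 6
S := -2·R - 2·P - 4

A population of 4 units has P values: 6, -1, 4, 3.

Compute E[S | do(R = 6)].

-22

do(R=6) breaks R's dependence on P. With R=6 fixed, S across the units is -28, -14, -24, -22, mean -22.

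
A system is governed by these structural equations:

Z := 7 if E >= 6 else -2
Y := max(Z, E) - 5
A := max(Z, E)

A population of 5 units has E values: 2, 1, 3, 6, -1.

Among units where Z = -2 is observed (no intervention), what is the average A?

Conditioning on Z=-2 selects the 4 unit(s) with E ∈ {2, 1, 3, -1}. Their A values: 2, 1, 3, -1. Mean = 1.25.

1.25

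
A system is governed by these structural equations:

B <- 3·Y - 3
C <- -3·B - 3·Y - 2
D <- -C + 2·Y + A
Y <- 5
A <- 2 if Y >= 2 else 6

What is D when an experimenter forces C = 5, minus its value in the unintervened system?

do(C=5) replaces the equation C <- -3·B - 3·Y - 2 with the constant C = 5.
A = 2 if Y >= 2 else 6  [with Y=5]  = 2
D = -C + 2·Y + A  [with C=5, Y=5, A=2]  = 7
Without intervention: B = 3·Y - 3  [with Y=5]  = 12; C = -3·B - 3·Y - 2  [with B=12, Y=5]  = -53; A = 2 if Y >= 2 else 6  [with Y=5]  = 2; D = -C + 2·Y + A  [with C=-53, Y=5, A=2]  = 65.
Change = 7 − 65 = -58.

-58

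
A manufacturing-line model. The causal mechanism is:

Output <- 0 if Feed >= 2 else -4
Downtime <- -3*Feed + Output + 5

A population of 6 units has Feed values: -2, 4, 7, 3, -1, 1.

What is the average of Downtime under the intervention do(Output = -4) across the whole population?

Under do(Output=-4), Output's equation is replaced by Output=-4 for every unit. Per-unit Downtime: 7, -11, -20, -8, 4, -2. Mean = -5.

-5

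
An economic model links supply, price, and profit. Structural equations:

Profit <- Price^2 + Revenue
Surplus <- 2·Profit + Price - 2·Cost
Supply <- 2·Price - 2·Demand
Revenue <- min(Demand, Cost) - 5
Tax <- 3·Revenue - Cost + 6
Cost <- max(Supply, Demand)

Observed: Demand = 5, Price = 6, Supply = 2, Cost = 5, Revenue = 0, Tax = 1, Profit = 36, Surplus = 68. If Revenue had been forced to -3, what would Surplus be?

do(Revenue=-3) replaces the equation Revenue <- min(Demand, Cost) - 5 with the constant Revenue = -3.
Supply = 2·Price - 2·Demand  [with Price=6, Demand=5]  = 2
Cost = max(Supply, Demand)  [with Supply=2, Demand=5]  = 5
Profit = Price^2 + Revenue  [with Price=6, Revenue=-3]  = 33
Surplus = 2·Profit + Price - 2·Cost  [with Profit=33, Price=6, Cost=5]  = 62

62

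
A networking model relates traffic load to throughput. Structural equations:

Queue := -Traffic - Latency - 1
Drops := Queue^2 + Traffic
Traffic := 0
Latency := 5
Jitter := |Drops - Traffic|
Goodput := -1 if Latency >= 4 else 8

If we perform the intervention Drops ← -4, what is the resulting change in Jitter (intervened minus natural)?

Intervening sets Drops = -4 and removes its equation (Drops := Queue^2 + Traffic).
Jitter = |Drops - Traffic|  [with Drops=-4, Traffic=0]  = 4
Without intervention: Queue = -Traffic - Latency - 1  [with Traffic=0, Latency=5]  = -6; Drops = Queue^2 + Traffic  [with Queue=-6, Traffic=0]  = 36; Jitter = |Drops - Traffic|  [with Drops=36, Traffic=0]  = 36.
Change = 4 − 36 = -32.

-32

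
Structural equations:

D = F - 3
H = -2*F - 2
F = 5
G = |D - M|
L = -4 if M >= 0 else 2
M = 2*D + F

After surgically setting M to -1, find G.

3

The intervention breaks the incoming arrows to M: M = 2*D + F no longer applies, and M = -1.
D = F - 3  [with F=5]  = 2
G = |D - M|  [with D=2, M=-1]  = 3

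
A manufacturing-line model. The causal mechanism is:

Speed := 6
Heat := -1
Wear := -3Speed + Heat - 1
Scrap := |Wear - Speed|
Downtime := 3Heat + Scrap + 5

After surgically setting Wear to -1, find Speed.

6

Under do(Wear=-1), the mechanism Wear := -3Speed + Heat - 1 is discarded; Wear is fixed at -1.
Speed is not downstream of the intervention, so its value is determined by the original equations.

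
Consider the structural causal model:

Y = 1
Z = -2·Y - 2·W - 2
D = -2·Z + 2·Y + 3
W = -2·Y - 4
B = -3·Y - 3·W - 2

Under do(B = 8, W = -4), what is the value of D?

-3

Setting B = 8, W = -4 by intervention discards those variables' equations.
Z = -2·Y - 2·W - 2  [with Y=1, W=-4]  = 4
D = -2·Z + 2·Y + 3  [with Z=4, Y=1]  = -3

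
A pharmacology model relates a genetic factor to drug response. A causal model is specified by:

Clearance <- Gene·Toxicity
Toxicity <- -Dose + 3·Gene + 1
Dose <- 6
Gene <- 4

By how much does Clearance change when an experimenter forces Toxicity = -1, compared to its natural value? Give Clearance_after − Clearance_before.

-32

The intervention breaks the incoming arrows to Toxicity: Toxicity <- -Dose + 3·Gene + 1 no longer applies, and Toxicity = -1.
Clearance = Gene·Toxicity  [with Gene=4, Toxicity=-1]  = -4
Without intervention: Toxicity = -Dose + 3·Gene + 1  [with Dose=6, Gene=4]  = 7; Clearance = Gene·Toxicity  [with Gene=4, Toxicity=7]  = 28.
Change = -4 − 28 = -32.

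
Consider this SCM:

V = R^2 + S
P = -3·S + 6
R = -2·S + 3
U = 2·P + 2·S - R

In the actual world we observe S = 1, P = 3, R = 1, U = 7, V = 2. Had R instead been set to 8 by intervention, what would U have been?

0

The intervention breaks the incoming arrows to R: R = -2·S + 3 no longer applies, and R = 8.
P = -3·S + 6  [with S=1]  = 3
U = 2·P + 2·S - R  [with P=3, S=1, R=8]  = 0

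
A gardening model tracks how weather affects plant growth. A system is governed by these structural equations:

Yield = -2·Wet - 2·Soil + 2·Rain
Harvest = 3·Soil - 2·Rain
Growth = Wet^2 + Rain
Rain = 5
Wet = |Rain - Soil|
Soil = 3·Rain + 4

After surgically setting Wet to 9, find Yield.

do(Wet=9) replaces the equation Wet = |Rain - Soil| with the constant Wet = 9.
Soil = 3·Rain + 4  [with Rain=5]  = 19
Yield = -2·Wet - 2·Soil + 2·Rain  [with Wet=9, Soil=19, Rain=5]  = -46

-46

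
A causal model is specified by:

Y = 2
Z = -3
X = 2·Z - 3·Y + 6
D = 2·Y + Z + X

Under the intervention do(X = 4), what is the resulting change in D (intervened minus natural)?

The intervention breaks the incoming arrows to X: X = 2·Z - 3·Y + 6 no longer applies, and X = 4.
D = 2·Y + Z + X  [with Y=2, Z=-3, X=4]  = 5
Without intervention: X = 2·Z - 3·Y + 6  [with Z=-3, Y=2]  = -6; D = 2·Y + Z + X  [with Y=2, Z=-3, X=-6]  = -5.
Change = 5 − (-5) = 10.

10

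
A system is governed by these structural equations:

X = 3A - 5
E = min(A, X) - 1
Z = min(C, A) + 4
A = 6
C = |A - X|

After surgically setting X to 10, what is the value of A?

6

Under do(X=10), the mechanism X = 3A - 5 is discarded; X is fixed at 10.
A is not downstream of the intervention, so its value is determined by the original equations.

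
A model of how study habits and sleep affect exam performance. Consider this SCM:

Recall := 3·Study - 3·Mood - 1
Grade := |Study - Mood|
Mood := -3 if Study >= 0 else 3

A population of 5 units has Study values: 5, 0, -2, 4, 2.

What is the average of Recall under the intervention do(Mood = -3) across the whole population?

The intervention sets Mood=-3 in all 5 units regardless of Study. Recomputing Recall per unit gives 23, 8, 2, 20, 14; average 13.4.

13.4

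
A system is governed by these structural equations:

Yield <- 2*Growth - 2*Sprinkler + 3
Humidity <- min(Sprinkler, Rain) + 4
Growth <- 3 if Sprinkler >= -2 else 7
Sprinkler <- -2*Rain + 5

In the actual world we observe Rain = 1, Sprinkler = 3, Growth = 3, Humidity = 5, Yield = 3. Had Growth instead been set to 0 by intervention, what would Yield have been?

do(Growth=0) replaces the equation Growth <- 3 if Sprinkler >= -2 else 7 with the constant Growth = 0.
Sprinkler = -2*Rain + 5  [with Rain=1]  = 3
Yield = 2*Growth - 2*Sprinkler + 3  [with Growth=0, Sprinkler=3]  = -3

-3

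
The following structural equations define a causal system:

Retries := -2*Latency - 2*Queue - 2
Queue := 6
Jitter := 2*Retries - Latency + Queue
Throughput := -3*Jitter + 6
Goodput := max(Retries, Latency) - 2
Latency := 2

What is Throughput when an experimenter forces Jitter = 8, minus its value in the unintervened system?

Intervening sets Jitter = 8 and removes its equation (Jitter := 2*Retries - Latency + Queue).
Throughput = -3*Jitter + 6  [with Jitter=8]  = -18
Without intervention: Retries = -2*Latency - 2*Queue - 2  [with Latency=2, Queue=6]  = -18; Jitter = 2*Retries - Latency + Queue  [with Retries=-18, Latency=2, Queue=6]  = -32; Throughput = -3*Jitter + 6  [with Jitter=-32]  = 102.
Change = -18 − 102 = -120.

-120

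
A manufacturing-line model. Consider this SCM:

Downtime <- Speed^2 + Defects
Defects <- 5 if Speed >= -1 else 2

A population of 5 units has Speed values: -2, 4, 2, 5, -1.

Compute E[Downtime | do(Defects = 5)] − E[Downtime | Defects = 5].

-1.5

do(Defects=5) breaks Defects's dependence on Speed. With Defects=5 fixed, Downtime across the units is 9, 21, 9, 30, 6, mean 15.
Conditioning on Defects=5 selects the 4 unit(s) with Speed ∈ {4, 2, 5, -1}. Their Downtime values: 21, 9, 30, 6. Mean = 16.5.
Difference = 15 − 16.5 = -1.5.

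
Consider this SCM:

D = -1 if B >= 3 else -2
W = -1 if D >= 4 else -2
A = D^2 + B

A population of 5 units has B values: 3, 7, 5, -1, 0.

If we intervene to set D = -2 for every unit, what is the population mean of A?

The intervention sets D=-2 in all 5 units regardless of B. Recomputing A per unit gives 7, 11, 9, 3, 4; average 6.8.

6.8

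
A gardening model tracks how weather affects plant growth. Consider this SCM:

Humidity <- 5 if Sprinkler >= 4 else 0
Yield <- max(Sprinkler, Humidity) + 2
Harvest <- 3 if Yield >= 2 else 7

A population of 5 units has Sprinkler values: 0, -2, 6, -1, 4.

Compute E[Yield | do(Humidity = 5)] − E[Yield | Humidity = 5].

-0.3

Every unit gets Humidity=5 under the intervention. Yield values become 7, 7, 8, 7, 7; E[Yield|do(Humidity=5)] = 7.2.
Conditioning on Humidity=5 selects the 2 unit(s) with Sprinkler ∈ {6, 4}. Their Yield values: 8, 7. Mean = 7.5.
Difference = 7.2 − 7.5 = -0.3.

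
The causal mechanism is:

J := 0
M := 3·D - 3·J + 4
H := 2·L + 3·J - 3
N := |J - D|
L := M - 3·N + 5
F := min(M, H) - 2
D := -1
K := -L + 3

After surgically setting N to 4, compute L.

Intervening sets N = 4 and removes its equation (N := |J - D|).
M = 3·D - 3·J + 4  [with D=-1, J=0]  = 1
L = M - 3·N + 5  [with M=1, N=4]  = -6

-6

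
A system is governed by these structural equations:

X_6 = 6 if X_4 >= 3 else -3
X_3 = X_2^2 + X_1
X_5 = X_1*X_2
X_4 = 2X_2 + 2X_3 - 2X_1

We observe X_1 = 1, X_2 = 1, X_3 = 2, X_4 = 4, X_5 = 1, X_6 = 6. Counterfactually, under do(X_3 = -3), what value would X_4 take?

-6

The intervention breaks the incoming arrows to X_3: X_3 = X_2^2 + X_1 no longer applies, and X_3 = -3.
X_4 = 2X_2 + 2X_3 - 2X_1  [with X_2=1, X_3=-3, X_1=1]  = -6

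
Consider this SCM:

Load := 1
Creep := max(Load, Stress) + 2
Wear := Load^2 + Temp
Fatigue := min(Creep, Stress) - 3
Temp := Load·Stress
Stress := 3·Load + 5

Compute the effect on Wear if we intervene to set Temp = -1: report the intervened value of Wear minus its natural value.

-9

do(Temp=-1) replaces the equation Temp := Load·Stress with the constant Temp = -1.
Wear = Load^2 + Temp  [with Load=1, Temp=-1]  = 0
Without intervention: Stress = 3·Load + 5  [with Load=1]  = 8; Temp = Load·Stress  [with Load=1, Stress=8]  = 8; Wear = Load^2 + Temp  [with Load=1, Temp=8]  = 9.
Change = 0 − 9 = -9.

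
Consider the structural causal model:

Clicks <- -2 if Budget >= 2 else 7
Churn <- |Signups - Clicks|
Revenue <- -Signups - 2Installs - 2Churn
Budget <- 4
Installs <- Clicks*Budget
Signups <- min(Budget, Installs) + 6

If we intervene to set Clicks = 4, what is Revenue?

Under do(Clicks=4), the mechanism Clicks <- -2 if Budget >= 2 else 7 is discarded; Clicks is fixed at 4.
Installs = Clicks*Budget  [with Clicks=4, Budget=4]  = 16
Signups = min(Budget, Installs) + 6  [with Budget=4, Installs=16]  = 10
Churn = |Signups - Clicks|  [with Signups=10, Clicks=4]  = 6
Revenue = -Signups - 2Installs - 2Churn  [with Signups=10, Installs=16, Churn=6]  = -54

-54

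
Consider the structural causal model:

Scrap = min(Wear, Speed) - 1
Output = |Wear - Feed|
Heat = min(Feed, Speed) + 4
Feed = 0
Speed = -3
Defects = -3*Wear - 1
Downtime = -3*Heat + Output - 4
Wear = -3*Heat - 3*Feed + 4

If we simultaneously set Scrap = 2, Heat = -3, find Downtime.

Setting Scrap = 2, Heat = -3 by intervention discards those variables' equations.
Wear = -3*Heat - 3*Feed + 4  [with Heat=-3, Feed=0]  = 13
Output = |Wear - Feed|  [with Wear=13, Feed=0]  = 13
Downtime = -3*Heat + Output - 4  [with Heat=-3, Output=13]  = 18

18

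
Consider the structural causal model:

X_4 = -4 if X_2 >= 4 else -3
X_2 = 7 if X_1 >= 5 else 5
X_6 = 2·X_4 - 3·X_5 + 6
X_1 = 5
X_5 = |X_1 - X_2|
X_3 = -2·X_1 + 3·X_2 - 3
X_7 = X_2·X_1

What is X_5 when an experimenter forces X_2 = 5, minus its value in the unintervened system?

do(X_2=5) replaces the equation X_2 = 7 if X_1 >= 5 else 5 with the constant X_2 = 5.
X_5 = |X_1 - X_2|  [with X_1=5, X_2=5]  = 0
Without intervention: X_2 = 7 if X_1 >= 5 else 5  [with X_1=5]  = 7; X_5 = |X_1 - X_2|  [with X_1=5, X_2=7]  = 2.
Change = 0 − 2 = -2.

-2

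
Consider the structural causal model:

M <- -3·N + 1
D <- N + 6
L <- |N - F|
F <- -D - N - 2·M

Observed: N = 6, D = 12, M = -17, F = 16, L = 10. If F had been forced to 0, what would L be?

6

Intervening sets F = 0 and removes its equation (F <- -D - N - 2·M).
L = |N - F|  [with N=6, F=0]  = 6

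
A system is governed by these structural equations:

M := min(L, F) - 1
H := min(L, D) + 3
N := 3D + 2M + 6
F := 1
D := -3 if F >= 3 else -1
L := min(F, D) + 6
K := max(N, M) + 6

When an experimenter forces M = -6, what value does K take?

0

Under do(M=-6), the mechanism M := min(L, F) - 1 is discarded; M is fixed at -6.
D = -3 if F >= 3 else -1  [with F=1]  = -1
N = 3D + 2M + 6  [with D=-1, M=-6]  = -9
K = max(N, M) + 6  [with N=-9, M=-6]  = 0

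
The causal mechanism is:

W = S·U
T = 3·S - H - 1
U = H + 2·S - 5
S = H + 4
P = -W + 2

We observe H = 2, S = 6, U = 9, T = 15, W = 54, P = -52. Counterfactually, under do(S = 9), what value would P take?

-133

Under do(S=9), the mechanism S = H + 4 is discarded; S is fixed at 9.
U = H + 2·S - 5  [with H=2, S=9]  = 15
W = S·U  [with S=9, U=15]  = 135
P = -W + 2  [with W=135]  = -133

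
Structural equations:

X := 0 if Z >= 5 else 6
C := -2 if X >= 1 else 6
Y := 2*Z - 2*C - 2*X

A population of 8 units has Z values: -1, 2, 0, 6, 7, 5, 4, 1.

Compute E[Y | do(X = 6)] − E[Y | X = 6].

do(X=6) breaks X's dependence on Z. With X=6 fixed, Y across the units is -10, -4, -8, 4, 6, 2, 0, -6, mean -2.
Observing X=6 restricts to units where X's equation naturally yields 6: Z ∈ {-1, 2, 0, 4, 1}. In that subpopulation Y = -10, -4, -8, 0, -6, mean -5.6.
Difference = -2 − (-5.6) = 3.6.

3.6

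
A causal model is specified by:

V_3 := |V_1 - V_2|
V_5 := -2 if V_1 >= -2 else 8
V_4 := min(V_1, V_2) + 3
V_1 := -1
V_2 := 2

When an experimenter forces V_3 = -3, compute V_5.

-2

do(V_3=-3) replaces the equation V_3 := |V_1 - V_2| with the constant V_3 = -3.
V_5 is not downstream of the intervention, so its value is determined by the original equations.
V_5 = -2 if V_1 >= -2 else 8  [with V_1=-1]  = -2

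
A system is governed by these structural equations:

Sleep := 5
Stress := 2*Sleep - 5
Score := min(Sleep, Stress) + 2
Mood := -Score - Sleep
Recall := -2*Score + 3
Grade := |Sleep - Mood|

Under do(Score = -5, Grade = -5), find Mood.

Setting Score = -5, Grade = -5 by intervention discards those variables' equations.
Mood = -Score - Sleep  [with Score=-5, Sleep=5]  = 0

0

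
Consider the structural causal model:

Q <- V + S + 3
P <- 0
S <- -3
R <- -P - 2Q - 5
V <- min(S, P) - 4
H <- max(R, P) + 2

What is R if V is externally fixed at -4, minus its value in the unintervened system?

do(V=-4) replaces the equation V <- min(S, P) - 4 with the constant V = -4.
Q = V + S + 3  [with V=-4, S=-3]  = -4
R = -P - 2Q - 5  [with P=0, Q=-4]  = 3
Without intervention: V = min(S, P) - 4  [with S=-3, P=0]  = -7; Q = V + S + 3  [with V=-7, S=-3]  = -7; R = -P - 2Q - 5  [with P=0, Q=-7]  = 9.
Change = 3 − 9 = -6.

-6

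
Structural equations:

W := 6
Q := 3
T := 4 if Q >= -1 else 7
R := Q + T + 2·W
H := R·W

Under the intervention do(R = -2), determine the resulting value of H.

-12

Intervening sets R = -2 and removes its equation (R := Q + T + 2·W).
H = R·W  [with R=-2, W=6]  = -12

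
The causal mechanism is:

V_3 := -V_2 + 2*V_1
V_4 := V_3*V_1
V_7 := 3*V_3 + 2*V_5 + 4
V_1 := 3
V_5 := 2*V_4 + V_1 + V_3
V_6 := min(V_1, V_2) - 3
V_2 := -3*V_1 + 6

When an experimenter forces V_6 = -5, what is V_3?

do(V_6=-5) replaces the equation V_6 := min(V_1, V_2) - 3 with the constant V_6 = -5.
V_3 is not downstream of the intervention, so its value is determined by the original equations.
V_2 = -3*V_1 + 6  [with V_1=3]  = -3
V_3 = -V_2 + 2*V_1  [with V_2=-3, V_1=3]  = 9

9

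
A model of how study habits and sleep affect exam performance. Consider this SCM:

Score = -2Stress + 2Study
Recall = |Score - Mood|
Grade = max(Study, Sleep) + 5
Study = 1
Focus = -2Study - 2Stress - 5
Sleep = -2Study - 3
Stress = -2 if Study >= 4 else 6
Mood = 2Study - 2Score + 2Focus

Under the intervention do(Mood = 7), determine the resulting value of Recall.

17

Intervening sets Mood = 7 and removes its equation (Mood = 2Study - 2Score + 2Focus).
Stress = -2 if Study >= 4 else 6  [with Study=1]  = 6
Score = -2Stress + 2Study  [with Stress=6, Study=1]  = -10
Recall = |Score - Mood|  [with Score=-10, Mood=7]  = 17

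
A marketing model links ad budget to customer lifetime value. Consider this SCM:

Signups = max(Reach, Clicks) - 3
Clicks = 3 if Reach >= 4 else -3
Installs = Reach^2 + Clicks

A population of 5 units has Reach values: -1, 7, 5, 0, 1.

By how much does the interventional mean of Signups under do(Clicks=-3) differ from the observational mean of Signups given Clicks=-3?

Every unit gets Clicks=-3 under the intervention. Signups values become -4, 4, 2, -3, -2; E[Signups|do(Clicks=-3)] = -0.6.
Conditioning on Clicks=-3 selects the 3 unit(s) with Reach ∈ {-1, 0, 1}. Their Signups values: -4, -3, -2. Mean = -3.
Difference = -0.6 − (-3) = 2.4.

2.4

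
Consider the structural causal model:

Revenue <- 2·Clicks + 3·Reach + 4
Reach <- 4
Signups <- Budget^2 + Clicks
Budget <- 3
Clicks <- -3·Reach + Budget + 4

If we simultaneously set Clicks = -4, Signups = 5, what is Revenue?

8

Setting Clicks = -4, Signups = 5 by intervention discards those variables' equations.
Revenue = 2·Clicks + 3·Reach + 4  [with Clicks=-4, Reach=4]  = 8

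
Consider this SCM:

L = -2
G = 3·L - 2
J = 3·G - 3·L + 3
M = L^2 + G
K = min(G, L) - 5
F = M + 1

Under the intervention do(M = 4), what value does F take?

5

Under do(M=4), the mechanism M = L^2 + G is discarded; M is fixed at 4.
F = M + 1  [with M=4]  = 5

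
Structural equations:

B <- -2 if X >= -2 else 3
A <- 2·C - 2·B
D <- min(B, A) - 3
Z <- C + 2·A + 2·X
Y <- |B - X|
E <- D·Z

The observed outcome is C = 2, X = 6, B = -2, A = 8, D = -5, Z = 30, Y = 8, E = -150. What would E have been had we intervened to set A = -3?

-48

do(A=-3) replaces the equation A <- 2·C - 2·B with the constant A = -3.
B = -2 if X >= -2 else 3  [with X=6]  = -2
D = min(B, A) - 3  [with B=-2, A=-3]  = -6
Z = C + 2·A + 2·X  [with C=2, A=-3, X=6]  = 8
E = D·Z  [with D=-6, Z=8]  = -48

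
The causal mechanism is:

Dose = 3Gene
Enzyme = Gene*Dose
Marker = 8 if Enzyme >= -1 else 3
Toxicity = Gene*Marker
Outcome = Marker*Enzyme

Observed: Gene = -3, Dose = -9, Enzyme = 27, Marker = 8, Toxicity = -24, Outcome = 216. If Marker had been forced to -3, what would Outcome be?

-81

Under do(Marker=-3), the mechanism Marker = 8 if Enzyme >= -1 else 3 is discarded; Marker is fixed at -3.
Dose = 3Gene  [with Gene=-3]  = -9
Enzyme = Gene*Dose  [with Gene=-3, Dose=-9]  = 27
Outcome = Marker*Enzyme  [with Marker=-3, Enzyme=27]  = -81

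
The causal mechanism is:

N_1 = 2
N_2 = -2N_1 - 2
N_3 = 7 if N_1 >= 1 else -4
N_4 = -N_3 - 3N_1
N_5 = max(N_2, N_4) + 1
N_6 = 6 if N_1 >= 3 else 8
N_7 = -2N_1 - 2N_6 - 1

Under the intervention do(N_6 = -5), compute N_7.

5

Intervening sets N_6 = -5 and removes its equation (N_6 = 6 if N_1 >= 3 else 8).
N_7 = -2N_1 - 2N_6 - 1  [with N_1=2, N_6=-5]  = 5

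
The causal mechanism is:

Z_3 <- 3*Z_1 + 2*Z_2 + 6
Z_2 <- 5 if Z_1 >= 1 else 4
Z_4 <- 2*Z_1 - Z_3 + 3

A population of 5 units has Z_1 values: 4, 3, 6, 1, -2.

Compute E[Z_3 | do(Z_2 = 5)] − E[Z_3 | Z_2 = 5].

-3.3

The intervention sets Z_2=5 in all 5 units regardless of Z_1. Recomputing Z_3 per unit gives 28, 25, 34, 19, 10; average 23.2.
E[Z_3|Z_2=5] averages over only the 4 units with Z_2=5 (Z_1 = 4, 3, 6, 1): Z_3 = 28, 25, 34, 19, mean 26.5.
Difference = 23.2 − 26.5 = -3.3.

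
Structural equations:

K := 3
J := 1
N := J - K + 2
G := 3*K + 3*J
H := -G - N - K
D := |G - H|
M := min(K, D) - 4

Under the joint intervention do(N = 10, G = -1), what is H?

Setting N = 10, G = -1 by intervention discards those variables' equations.
H = -G - N - K  [with G=-1, N=10, K=3]  = -12

-12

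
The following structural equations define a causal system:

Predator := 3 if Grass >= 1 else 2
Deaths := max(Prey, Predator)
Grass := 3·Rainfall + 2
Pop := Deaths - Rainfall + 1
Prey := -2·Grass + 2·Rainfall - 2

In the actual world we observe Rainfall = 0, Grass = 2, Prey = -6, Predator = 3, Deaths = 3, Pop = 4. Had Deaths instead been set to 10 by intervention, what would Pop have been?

The intervention breaks the incoming arrows to Deaths: Deaths := max(Prey, Predator) no longer applies, and Deaths = 10.
Pop = Deaths - Rainfall + 1  [with Deaths=10, Rainfall=0]  = 11

11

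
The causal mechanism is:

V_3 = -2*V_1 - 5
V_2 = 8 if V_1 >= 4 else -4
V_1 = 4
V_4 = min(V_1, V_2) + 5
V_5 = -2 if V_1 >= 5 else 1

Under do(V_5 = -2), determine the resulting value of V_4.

The intervention breaks the incoming arrows to V_5: V_5 = -2 if V_1 >= 5 else 1 no longer applies, and V_5 = -2.
Since V_4 is not a descendant of the intervened variable, it is unaffected.
V_2 = 8 if V_1 >= 4 else -4  [with V_1=4]  = 8
V_4 = min(V_1, V_2) + 5  [with V_1=4, V_2=8]  = 9

9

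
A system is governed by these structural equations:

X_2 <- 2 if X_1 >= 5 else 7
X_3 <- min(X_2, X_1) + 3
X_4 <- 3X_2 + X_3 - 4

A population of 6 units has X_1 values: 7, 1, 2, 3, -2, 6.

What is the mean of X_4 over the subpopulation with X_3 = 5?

12

E[X_4|X_3=5] averages over only the 3 units with X_3=5 (X_1 = 7, 2, 6): X_4 = 7, 22, 7, mean 12.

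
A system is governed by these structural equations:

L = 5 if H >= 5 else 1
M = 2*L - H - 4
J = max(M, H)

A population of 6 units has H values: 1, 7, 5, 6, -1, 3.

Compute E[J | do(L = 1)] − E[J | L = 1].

The intervention sets L=1 in all 6 units regardless of H. Recomputing J per unit gives 1, 7, 5, 6, -1, 3; average 3.5.
E[J|L=1] averages over only the 3 units with L=1 (H = 1, -1, 3): J = 1, -1, 3, mean 1.
Difference = 3.5 − 1 = 2.5.

2.5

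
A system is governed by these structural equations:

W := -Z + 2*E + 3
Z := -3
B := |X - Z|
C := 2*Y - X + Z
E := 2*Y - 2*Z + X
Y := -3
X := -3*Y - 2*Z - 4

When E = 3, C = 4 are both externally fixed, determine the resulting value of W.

Setting E = 3, C = 4 by intervention discards those variables' equations.
W = -Z + 2*E + 3  [with Z=-3, E=3]  = 12

12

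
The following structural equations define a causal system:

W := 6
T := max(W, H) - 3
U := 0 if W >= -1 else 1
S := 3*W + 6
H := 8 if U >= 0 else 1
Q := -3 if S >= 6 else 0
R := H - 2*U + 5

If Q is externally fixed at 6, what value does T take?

The intervention breaks the incoming arrows to Q: Q := -3 if S >= 6 else 0 no longer applies, and Q = 6.
No directed path runs from Q to T, so T keeps its natural value.
U = 0 if W >= -1 else 1  [with W=6]  = 0
H = 8 if U >= 0 else 1  [with U=0]  = 8
T = max(W, H) - 3  [with W=6, H=8]  = 5

5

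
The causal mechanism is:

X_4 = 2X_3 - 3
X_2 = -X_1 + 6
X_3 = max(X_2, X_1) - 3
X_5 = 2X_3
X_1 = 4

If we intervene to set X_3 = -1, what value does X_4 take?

-5

The intervention breaks the incoming arrows to X_3: X_3 = max(X_2, X_1) - 3 no longer applies, and X_3 = -1.
X_4 = 2X_3 - 3  [with X_3=-1]  = -5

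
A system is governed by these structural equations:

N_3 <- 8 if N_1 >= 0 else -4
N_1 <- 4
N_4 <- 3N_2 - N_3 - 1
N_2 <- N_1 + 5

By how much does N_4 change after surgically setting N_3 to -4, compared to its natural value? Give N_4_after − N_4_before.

The intervention breaks the incoming arrows to N_3: N_3 <- 8 if N_1 >= 0 else -4 no longer applies, and N_3 = -4.
N_2 = N_1 + 5  [with N_1=4]  = 9
N_4 = 3N_2 - N_3 - 1  [with N_2=9, N_3=-4]  = 30
Without intervention: N_2 = N_1 + 5  [with N_1=4]  = 9; N_3 = 8 if N_1 >= 0 else -4  [with N_1=4]  = 8; N_4 = 3N_2 - N_3 - 1  [with N_2=9, N_3=8]  = 18.
Change = 30 − 18 = 12.

12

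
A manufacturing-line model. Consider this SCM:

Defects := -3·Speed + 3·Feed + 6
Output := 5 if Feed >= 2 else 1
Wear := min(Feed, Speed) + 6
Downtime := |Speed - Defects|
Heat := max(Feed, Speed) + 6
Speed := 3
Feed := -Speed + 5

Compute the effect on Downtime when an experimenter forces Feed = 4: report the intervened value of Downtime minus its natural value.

Under do(Feed=4), the mechanism Feed := -Speed + 5 is discarded; Feed is fixed at 4.
Defects = -3·Speed + 3·Feed + 6  [with Speed=3, Feed=4]  = 9
Downtime = |Speed - Defects|  [with Speed=3, Defects=9]  = 6
Without intervention: Feed = -Speed + 5  [with Speed=3]  = 2; Defects = -3·Speed + 3·Feed + 6  [with Speed=3, Feed=2]  = 3; Downtime = |Speed - Defects|  [with Speed=3, Defects=3]  = 0.
Change = 6 − 0 = 6.

6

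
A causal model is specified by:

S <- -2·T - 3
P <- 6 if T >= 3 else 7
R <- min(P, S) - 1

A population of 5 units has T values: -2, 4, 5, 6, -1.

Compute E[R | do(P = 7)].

-8.8

Under do(P=7), P's equation is replaced by P=7 for every unit. Per-unit R: 0, -12, -14, -16, -2. Mean = -8.8.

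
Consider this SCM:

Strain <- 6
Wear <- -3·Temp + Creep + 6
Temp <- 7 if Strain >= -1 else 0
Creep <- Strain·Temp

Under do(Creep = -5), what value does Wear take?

-20

The intervention breaks the incoming arrows to Creep: Creep <- Strain·Temp no longer applies, and Creep = -5.
Temp = 7 if Strain >= -1 else 0  [with Strain=6]  = 7
Wear = -3·Temp + Creep + 6  [with Temp=7, Creep=-5]  = -20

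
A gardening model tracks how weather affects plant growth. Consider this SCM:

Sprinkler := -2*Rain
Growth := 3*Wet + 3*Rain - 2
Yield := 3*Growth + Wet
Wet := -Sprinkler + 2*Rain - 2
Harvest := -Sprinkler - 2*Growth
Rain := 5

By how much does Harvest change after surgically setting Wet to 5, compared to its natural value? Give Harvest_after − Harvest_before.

The intervention breaks the incoming arrows to Wet: Wet := -Sprinkler + 2*Rain - 2 no longer applies, and Wet = 5.
Sprinkler = -2*Rain  [with Rain=5]  = -10
Growth = 3*Wet + 3*Rain - 2  [with Wet=5, Rain=5]  = 28
Harvest = -Sprinkler - 2*Growth  [with Sprinkler=-10, Growth=28]  = -46
Without intervention: Sprinkler = -2*Rain  [with Rain=5]  = -10; Wet = -Sprinkler + 2*Rain - 2  [with Sprinkler=-10, Rain=5]  = 18; Growth = 3*Wet + 3*Rain - 2  [with Wet=18, Rain=5]  = 67; Harvest = -Sprinkler - 2*Growth  [with Sprinkler=-10, Growth=67]  = -124.
Change = -46 − (-124) = 78.

78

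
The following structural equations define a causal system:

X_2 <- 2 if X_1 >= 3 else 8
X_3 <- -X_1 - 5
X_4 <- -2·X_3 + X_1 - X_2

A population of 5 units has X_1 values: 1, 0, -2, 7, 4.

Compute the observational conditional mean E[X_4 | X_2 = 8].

E[X_4|X_2=8] averages over only the 3 units with X_2=8 (X_1 = 1, 0, -2): X_4 = 5, 2, -4, mean 1.

1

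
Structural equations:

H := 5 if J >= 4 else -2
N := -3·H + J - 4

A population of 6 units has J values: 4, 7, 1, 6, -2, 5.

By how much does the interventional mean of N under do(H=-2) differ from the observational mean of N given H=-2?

The intervention sets H=-2 in all 6 units regardless of J. Recomputing N per unit gives 6, 9, 3, 8, 0, 7; average 5.5.
Observing H=-2 restricts to units where H's equation naturally yields -2: J ∈ {1, -2}. In that subpopulation N = 3, 0, mean 1.5.
Difference = 5.5 − 1.5 = 4.

4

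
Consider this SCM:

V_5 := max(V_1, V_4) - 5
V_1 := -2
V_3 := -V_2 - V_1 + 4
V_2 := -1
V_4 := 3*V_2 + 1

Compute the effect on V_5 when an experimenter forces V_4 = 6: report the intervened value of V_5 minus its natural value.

Intervening sets V_4 = 6 and removes its equation (V_4 := 3*V_2 + 1).
V_5 = max(V_1, V_4) - 5  [with V_1=-2, V_4=6]  = 1
Without intervention: V_4 = 3*V_2 + 1  [with V_2=-1]  = -2; V_5 = max(V_1, V_4) - 5  [with V_1=-2, V_4=-2]  = -7.
Change = 1 − (-7) = 8.

8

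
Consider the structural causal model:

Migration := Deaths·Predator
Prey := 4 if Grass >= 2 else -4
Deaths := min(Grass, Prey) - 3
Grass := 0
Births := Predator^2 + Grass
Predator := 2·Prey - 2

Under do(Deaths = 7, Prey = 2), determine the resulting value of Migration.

The joint intervention fixes Deaths = 7, Prey = 2, removing each variable's own equation.
Predator = 2·Prey - 2  [with Prey=2]  = 2
Migration = Deaths·Predator  [with Deaths=7, Predator=2]  = 14

14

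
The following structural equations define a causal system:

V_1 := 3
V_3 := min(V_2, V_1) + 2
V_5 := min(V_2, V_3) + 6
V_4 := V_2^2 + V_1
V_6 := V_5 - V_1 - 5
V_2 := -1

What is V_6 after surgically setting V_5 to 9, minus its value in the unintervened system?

4

The intervention breaks the incoming arrows to V_5: V_5 := min(V_2, V_3) + 6 no longer applies, and V_5 = 9.
V_6 = V_5 - V_1 - 5  [with V_5=9, V_1=3]  = 1
Without intervention: V_3 = min(V_2, V_1) + 2  [with V_2=-1, V_1=3]  = 1; V_5 = min(V_2, V_3) + 6  [with V_2=-1, V_3=1]  = 5; V_6 = V_5 - V_1 - 5  [with V_5=5, V_1=3]  = -3.
Change = 1 − (-3) = 4.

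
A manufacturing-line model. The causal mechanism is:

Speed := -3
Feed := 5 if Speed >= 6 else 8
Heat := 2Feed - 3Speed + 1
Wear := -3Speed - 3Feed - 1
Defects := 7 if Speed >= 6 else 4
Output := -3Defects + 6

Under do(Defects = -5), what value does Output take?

21

The intervention breaks the incoming arrows to Defects: Defects := 7 if Speed >= 6 else 4 no longer applies, and Defects = -5.
Output = -3Defects + 6  [with Defects=-5]  = 21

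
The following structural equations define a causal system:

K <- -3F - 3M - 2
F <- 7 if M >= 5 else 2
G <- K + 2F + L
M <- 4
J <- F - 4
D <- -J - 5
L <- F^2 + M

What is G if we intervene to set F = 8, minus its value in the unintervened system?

do(F=8) replaces the equation F <- 7 if M >= 5 else 2 with the constant F = 8.
L = F^2 + M  [with F=8, M=4]  = 68
K = -3F - 3M - 2  [with F=8, M=4]  = -38
G = K + 2F + L  [with K=-38, F=8, L=68]  = 46
Without intervention: F = 7 if M >= 5 else 2  [with M=4]  = 2; L = F^2 + M  [with F=2, M=4]  = 8; K = -3F - 3M - 2  [with F=2, M=4]  = -20; G = K + 2F + L  [with K=-20, F=2, L=8]  = -8.
Change = 46 − (-8) = 54.

54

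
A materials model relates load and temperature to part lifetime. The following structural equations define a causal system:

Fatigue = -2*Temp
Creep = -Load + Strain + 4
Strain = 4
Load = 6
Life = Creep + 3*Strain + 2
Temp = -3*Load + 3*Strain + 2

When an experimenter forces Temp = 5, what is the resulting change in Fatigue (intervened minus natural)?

do(Temp=5) replaces the equation Temp = -3*Load + 3*Strain + 2 with the constant Temp = 5.
Fatigue = -2*Temp  [with Temp=5]  = -10
Without intervention: Temp = -3*Load + 3*Strain + 2  [with Load=6, Strain=4]  = -4; Fatigue = -2*Temp  [with Temp=-4]  = 8.
Change = -10 − 8 = -18.

-18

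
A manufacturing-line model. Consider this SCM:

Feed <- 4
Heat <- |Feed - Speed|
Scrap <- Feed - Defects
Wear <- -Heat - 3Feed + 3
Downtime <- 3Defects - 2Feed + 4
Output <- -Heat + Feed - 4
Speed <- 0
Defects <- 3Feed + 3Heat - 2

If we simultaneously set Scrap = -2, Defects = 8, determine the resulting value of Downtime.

20

Under do(Scrap = -2, Defects = 8), each intervened variable's structural equation is replaced by its fixed value.
Downtime = 3Defects - 2Feed + 4  [with Defects=8, Feed=4]  = 20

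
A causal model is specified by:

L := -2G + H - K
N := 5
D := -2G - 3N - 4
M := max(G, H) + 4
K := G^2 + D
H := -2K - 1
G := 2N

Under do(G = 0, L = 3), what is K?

-19

The joint intervention fixes G = 0, L = 3, removing each variable's own equation.
D = -2G - 3N - 4  [with G=0, N=5]  = -19
K = G^2 + D  [with G=0, D=-19]  = -19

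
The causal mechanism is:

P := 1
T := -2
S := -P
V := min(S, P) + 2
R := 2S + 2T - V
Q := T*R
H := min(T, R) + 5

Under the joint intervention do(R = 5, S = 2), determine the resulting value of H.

The joint intervention fixes R = 5, S = 2, removing each variable's own equation.
H = min(T, R) + 5  [with T=-2, R=5]  = 3

3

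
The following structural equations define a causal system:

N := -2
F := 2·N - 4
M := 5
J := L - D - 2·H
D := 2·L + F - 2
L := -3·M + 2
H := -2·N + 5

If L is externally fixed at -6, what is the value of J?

-2

The intervention breaks the incoming arrows to L: L := -3·M + 2 no longer applies, and L = -6.
H = -2·N + 5  [with N=-2]  = 9
F = 2·N - 4  [with N=-2]  = -8
D = 2·L + F - 2  [with L=-6, F=-8]  = -22
J = L - D - 2·H  [with L=-6, D=-22, H=9]  = -2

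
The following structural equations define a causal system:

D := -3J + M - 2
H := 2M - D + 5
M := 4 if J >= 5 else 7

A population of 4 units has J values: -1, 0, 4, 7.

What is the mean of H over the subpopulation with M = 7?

Conditioning on M=7 selects the 3 unit(s) with J ∈ {-1, 0, 4}. Their H values: 11, 14, 26. Mean = 17.

17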